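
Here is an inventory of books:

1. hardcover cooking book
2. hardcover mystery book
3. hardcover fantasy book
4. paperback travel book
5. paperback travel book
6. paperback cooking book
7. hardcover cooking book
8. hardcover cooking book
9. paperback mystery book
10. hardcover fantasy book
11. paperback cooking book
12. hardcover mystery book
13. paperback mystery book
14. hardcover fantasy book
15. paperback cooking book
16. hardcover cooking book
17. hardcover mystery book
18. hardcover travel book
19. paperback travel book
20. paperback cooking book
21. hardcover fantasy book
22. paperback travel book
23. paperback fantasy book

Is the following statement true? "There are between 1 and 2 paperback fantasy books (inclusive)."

|paperback fantasy books| = 1.
The claim requires 1 ≤ 1 ≤ 2, which holds.

True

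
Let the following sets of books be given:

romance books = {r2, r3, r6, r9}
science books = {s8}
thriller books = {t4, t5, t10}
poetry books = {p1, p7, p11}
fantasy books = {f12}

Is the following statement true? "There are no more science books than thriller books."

science books: 1.
thriller books: 3.
The claim requires 1 ≤ 3, which holds.

True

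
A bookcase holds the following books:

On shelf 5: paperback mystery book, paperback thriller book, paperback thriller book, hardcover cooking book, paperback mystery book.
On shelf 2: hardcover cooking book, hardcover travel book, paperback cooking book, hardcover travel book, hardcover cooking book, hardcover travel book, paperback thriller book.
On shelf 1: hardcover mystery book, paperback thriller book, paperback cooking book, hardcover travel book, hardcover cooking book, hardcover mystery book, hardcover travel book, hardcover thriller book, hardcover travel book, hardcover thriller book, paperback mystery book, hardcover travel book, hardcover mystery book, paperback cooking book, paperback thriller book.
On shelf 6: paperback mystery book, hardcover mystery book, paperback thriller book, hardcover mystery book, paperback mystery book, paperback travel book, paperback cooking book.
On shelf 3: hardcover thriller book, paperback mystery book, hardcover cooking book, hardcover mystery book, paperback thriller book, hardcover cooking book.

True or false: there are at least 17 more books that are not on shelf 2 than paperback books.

books that are not on shelf 2: 33.
paperback books: 18.
The claim requires 33 − 18 = 15 ≥ 17, which does not hold.

False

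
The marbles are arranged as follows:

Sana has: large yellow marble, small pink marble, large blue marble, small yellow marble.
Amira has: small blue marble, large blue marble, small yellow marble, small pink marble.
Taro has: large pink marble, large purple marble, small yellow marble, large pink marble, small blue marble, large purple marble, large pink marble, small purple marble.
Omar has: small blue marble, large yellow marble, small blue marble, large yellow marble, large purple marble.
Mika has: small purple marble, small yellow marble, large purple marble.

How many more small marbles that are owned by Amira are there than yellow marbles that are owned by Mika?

2

small marbles owned by Amira: 3.
yellow marbles owned by Mika: 1.
3 − 1 = 2.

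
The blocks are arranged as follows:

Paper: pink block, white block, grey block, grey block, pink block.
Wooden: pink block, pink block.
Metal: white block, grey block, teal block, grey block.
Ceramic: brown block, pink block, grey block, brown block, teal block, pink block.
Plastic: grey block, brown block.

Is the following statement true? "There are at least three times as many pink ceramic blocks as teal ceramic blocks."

There are 2 pink ceramic blocks.
There is 1 teal ceramic block.
The claim requires 2 ≥ 3 × 1 = 3, which does not hold.

False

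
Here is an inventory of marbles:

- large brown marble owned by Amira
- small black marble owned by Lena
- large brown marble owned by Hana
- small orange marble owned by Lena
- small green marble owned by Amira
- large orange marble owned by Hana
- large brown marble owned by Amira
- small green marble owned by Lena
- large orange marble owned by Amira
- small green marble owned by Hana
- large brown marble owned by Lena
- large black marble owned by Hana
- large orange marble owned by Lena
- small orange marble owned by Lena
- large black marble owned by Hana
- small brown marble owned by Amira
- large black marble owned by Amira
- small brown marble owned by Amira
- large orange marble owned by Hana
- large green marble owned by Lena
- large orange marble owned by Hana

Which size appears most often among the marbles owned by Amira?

large

Counts by size (restricted to marbles owned by Amira): large 4, small 3.
The maximum is 4, held uniquely by large.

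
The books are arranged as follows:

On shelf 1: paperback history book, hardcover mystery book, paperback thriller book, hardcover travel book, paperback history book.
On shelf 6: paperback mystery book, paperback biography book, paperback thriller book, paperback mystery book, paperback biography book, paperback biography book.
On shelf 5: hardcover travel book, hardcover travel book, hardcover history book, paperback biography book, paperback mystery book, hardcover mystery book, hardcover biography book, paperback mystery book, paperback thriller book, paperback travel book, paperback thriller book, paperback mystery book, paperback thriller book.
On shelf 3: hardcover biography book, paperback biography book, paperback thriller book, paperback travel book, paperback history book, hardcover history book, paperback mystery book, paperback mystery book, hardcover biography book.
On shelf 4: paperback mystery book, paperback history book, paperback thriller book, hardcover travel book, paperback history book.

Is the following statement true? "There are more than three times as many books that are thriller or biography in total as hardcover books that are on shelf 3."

True

There are 15 books that are thriller or biography.
There are 3 hardcover books on shelf 3.
The claim requires 15 > 3 × 3 = 9, which holds.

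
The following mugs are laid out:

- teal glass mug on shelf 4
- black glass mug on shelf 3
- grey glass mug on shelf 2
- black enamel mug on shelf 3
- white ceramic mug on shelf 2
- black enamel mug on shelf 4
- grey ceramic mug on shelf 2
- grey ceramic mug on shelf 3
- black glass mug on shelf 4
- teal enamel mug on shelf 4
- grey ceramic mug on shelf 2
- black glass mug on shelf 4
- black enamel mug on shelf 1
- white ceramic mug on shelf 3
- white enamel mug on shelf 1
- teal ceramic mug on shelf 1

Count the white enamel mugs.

1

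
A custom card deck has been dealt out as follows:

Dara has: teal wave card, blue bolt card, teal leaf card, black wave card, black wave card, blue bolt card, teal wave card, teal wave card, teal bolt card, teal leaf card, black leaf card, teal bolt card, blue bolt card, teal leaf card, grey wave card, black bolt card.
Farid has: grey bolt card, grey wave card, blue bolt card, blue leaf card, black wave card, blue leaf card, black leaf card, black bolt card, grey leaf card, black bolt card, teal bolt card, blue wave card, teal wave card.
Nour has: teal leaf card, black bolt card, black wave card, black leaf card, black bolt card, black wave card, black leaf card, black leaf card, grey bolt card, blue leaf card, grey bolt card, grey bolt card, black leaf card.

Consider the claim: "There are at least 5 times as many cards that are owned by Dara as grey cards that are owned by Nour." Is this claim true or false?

True

cards owned by Dara: 16.
grey cards owned by Nour: 3.
The claim requires 16 ≥ 5 × 3 = 15, which holds.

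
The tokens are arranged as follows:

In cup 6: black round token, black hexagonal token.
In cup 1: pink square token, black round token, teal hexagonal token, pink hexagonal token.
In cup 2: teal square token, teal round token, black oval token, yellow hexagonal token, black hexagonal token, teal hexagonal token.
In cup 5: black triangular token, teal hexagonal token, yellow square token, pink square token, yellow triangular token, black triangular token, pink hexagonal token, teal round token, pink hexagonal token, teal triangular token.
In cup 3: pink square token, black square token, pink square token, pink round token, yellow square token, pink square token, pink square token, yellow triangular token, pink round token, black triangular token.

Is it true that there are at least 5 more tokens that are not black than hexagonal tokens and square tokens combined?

False

|tokens that are not black| = 23.
hexagonal tokens: 9; square tokens: 10; combined: 9 + 10 = 19.
The claim requires 23 − 19 = 4 ≥ 5, which does not hold.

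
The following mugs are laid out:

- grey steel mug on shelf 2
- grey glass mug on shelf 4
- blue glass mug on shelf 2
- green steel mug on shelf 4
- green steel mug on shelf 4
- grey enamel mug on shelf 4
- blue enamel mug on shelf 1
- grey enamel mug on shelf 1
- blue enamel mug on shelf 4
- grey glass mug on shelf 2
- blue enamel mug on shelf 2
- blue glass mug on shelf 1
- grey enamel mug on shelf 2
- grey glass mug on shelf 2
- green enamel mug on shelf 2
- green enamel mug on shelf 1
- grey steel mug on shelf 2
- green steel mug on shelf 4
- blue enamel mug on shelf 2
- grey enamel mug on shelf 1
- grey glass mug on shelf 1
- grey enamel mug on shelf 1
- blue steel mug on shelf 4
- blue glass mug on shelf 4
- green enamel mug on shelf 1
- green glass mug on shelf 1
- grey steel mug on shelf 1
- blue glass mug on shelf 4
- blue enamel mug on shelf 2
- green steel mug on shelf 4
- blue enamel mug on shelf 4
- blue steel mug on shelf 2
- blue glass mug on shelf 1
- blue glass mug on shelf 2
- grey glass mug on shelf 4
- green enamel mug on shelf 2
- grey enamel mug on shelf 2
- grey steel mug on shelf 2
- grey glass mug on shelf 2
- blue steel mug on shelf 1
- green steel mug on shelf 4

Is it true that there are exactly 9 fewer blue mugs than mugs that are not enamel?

False

There are 15 blue mugs.
There are 25 mugs that are not enamel.
The claim requires 25 − 15 (= 10) to equal 9, which does not hold.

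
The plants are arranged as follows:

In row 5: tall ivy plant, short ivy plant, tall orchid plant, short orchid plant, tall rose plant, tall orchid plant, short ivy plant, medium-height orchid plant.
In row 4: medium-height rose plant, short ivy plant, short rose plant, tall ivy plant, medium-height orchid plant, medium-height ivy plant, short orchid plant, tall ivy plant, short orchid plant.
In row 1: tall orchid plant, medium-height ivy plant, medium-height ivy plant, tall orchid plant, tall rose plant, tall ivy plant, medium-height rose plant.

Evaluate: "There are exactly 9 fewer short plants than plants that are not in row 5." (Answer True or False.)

True

short plants: 7.
plants that are not in row 5: 16.
The claim requires 16 − 7 (= 9) to equal 9, which holds.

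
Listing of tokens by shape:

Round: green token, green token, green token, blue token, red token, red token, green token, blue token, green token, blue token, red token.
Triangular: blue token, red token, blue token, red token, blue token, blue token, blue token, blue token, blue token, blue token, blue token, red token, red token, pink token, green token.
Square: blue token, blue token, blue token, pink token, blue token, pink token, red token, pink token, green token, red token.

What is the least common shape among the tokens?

Counts by shape: triangular 15, round 11, square 10.
The minimum is 10, held uniquely by square.

square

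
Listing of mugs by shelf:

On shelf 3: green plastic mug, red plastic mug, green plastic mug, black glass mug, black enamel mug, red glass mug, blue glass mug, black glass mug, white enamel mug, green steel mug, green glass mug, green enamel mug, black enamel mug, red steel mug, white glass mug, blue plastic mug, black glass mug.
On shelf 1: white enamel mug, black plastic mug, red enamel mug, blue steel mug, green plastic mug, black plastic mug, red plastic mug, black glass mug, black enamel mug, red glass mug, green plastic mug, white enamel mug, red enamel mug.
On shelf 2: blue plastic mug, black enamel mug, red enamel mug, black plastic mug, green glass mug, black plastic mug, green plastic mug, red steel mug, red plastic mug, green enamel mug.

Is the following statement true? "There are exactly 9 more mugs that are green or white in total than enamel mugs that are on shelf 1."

mugs that are green or white: 14.
enamel mugs on shelf 1: 5.
The claim requires 14 − 5 (= 9) to equal 9, which holds.

True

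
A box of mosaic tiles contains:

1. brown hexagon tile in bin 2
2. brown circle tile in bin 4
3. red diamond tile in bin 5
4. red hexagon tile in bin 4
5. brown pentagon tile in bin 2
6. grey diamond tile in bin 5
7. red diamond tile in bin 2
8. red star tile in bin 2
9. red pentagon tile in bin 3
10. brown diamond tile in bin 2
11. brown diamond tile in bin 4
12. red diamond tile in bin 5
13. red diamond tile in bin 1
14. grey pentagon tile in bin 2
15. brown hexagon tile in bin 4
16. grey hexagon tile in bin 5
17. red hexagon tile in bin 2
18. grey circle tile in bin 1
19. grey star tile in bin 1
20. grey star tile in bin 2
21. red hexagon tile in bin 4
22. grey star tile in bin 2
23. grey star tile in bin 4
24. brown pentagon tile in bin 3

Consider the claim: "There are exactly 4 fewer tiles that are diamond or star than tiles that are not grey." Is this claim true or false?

|tiles that are diamond or star| = 12.
|tiles that are not grey| = 16.
The claim requires 16 − 12 (= 4) to equal 4, which holds.

True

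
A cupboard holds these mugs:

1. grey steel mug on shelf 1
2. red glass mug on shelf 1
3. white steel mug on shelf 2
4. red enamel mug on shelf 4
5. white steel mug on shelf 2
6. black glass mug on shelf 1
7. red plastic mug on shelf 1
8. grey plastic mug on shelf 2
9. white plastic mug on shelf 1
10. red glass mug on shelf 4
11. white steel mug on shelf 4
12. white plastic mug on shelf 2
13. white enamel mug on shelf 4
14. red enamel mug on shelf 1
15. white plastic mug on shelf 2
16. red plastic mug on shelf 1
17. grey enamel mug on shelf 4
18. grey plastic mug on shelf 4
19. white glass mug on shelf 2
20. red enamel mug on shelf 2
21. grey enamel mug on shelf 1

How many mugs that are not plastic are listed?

Total mugs: 21; with the excluded value: 7; remaining 21 − 7 = 14.

14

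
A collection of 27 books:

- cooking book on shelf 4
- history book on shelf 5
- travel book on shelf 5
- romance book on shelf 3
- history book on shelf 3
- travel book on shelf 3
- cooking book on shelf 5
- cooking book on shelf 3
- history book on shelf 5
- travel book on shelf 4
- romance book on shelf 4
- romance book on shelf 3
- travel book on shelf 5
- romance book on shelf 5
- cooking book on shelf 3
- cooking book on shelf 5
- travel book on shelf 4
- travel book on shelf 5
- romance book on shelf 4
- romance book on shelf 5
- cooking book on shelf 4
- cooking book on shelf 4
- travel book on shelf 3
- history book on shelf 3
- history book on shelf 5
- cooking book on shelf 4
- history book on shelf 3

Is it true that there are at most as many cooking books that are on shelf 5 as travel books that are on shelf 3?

There are 2 cooking books on shelf 5.
There are 2 travel books on shelf 3.
The claim requires 2 ≤ 2, which holds.

True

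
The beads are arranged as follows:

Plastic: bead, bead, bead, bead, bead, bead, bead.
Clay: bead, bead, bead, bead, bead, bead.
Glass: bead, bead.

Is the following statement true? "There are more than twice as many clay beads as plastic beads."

|clay beads| = 6.
|plastic beads| = 7.
The claim requires 6 > 2 × 7 = 14, which does not hold.

False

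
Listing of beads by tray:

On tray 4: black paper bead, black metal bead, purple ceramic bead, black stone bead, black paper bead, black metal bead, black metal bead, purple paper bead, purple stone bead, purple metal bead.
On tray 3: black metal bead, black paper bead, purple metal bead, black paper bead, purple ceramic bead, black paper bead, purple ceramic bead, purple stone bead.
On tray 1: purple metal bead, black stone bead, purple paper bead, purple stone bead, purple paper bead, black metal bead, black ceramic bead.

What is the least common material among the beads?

ceramic

Counts by material: paper 8, metal 8, stone 5, ceramic 4.
The minimum is 4, held uniquely by ceramic.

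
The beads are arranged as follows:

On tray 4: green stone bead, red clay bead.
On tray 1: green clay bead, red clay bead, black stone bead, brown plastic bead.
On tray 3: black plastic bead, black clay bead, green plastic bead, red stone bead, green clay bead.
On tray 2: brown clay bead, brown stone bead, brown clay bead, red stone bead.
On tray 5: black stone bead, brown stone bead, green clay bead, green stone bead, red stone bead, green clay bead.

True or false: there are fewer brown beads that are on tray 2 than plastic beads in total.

brown beads on tray 2: 3.
plastic beads: 3.
The claim requires 3 < 3, which does not hold.

False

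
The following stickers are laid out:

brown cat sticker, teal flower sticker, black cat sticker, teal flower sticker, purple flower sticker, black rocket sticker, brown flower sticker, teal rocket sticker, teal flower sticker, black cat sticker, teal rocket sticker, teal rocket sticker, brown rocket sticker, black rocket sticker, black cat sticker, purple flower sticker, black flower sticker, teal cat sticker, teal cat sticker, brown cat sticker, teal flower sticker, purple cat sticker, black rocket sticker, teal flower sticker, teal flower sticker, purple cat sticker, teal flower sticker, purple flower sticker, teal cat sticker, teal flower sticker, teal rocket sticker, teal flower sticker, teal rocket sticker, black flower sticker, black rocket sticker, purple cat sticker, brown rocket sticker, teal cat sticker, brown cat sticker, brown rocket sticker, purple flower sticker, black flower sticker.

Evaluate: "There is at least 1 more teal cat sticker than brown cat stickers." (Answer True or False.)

True

There are 4 teal cat stickers.
There are 3 brown cat stickers.
The claim requires 4 − 3 = 1 ≥ 1, which holds.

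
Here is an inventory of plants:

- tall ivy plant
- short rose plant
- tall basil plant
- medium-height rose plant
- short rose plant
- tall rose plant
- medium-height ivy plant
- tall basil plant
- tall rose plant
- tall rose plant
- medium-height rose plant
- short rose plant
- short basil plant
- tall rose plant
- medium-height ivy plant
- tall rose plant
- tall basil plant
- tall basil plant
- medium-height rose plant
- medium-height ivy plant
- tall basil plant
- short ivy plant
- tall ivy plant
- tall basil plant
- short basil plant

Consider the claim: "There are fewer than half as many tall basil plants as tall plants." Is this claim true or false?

There are 6 tall basil plants.
There are 13 tall plants.
The claim requires 2 × 6 = 12 < 13, which holds.

True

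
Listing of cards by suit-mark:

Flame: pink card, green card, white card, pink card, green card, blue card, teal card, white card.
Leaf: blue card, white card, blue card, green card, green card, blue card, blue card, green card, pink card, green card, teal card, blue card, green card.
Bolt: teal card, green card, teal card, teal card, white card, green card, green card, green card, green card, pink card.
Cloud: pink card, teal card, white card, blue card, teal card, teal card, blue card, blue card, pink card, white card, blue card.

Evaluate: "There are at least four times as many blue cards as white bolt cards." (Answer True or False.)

True

|blue cards| = 10.
|white bolt cards| = 1.
The claim requires 10 ≥ 4 × 1 = 4, which holds.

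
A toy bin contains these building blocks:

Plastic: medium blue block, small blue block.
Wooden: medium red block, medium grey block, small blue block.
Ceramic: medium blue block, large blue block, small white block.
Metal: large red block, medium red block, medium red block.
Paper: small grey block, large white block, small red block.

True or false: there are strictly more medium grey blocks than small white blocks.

False

medium grey blocks: 1.
small white blocks: 1.
The claim requires 1 > 1, which does not hold.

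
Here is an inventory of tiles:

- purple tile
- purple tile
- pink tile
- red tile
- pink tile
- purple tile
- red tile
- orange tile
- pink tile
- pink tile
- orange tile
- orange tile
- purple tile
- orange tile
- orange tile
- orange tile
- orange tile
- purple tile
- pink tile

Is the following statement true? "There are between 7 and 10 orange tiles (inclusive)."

True

|orange tiles| = 7.
The claim requires 7 ≤ 7 ≤ 10, which holds.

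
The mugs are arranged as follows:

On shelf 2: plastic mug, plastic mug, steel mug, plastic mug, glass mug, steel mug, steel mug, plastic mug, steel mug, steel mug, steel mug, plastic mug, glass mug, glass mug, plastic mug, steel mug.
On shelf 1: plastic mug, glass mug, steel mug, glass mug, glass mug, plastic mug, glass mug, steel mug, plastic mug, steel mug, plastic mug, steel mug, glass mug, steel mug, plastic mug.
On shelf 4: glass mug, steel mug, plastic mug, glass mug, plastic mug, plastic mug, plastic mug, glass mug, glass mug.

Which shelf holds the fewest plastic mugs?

Counts by shelf (restricted to plastic mugs): shelf 2→6, shelf 1→5, shelf 4→4.
The minimum is 4, held uniquely by shelf 4.

shelf 4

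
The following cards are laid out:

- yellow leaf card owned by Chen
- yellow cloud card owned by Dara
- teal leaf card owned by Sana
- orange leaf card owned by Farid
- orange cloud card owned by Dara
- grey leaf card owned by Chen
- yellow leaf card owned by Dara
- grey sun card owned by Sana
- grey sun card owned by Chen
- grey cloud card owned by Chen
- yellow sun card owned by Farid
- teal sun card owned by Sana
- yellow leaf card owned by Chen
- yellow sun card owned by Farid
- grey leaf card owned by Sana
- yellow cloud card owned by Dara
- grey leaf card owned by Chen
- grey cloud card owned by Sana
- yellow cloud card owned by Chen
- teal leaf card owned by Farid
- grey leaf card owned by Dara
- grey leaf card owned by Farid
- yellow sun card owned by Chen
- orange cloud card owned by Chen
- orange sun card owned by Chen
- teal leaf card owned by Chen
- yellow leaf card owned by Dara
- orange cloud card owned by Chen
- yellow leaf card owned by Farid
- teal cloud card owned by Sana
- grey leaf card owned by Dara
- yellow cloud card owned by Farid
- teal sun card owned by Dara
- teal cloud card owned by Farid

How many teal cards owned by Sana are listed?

3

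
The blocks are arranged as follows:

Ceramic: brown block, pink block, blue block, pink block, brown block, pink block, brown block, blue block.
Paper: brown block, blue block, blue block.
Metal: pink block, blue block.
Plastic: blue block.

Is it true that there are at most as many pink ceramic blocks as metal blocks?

False

|pink ceramic blocks| = 3.
|metal blocks| = 2.
The claim requires 3 ≤ 2, which does not hold.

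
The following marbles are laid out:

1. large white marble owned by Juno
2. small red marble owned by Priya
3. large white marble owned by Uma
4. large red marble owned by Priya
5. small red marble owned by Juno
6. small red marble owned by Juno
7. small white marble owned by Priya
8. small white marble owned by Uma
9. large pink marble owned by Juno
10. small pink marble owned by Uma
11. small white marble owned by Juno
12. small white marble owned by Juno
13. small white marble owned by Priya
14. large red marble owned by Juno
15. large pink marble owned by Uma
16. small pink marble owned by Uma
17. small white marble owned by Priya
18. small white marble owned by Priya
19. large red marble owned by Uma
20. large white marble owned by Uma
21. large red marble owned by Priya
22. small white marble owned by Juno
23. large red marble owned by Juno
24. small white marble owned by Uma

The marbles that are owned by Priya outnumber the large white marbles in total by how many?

marbles owned by Priya: 7.
large white marbles: 3.
7 − 3 = 4.

4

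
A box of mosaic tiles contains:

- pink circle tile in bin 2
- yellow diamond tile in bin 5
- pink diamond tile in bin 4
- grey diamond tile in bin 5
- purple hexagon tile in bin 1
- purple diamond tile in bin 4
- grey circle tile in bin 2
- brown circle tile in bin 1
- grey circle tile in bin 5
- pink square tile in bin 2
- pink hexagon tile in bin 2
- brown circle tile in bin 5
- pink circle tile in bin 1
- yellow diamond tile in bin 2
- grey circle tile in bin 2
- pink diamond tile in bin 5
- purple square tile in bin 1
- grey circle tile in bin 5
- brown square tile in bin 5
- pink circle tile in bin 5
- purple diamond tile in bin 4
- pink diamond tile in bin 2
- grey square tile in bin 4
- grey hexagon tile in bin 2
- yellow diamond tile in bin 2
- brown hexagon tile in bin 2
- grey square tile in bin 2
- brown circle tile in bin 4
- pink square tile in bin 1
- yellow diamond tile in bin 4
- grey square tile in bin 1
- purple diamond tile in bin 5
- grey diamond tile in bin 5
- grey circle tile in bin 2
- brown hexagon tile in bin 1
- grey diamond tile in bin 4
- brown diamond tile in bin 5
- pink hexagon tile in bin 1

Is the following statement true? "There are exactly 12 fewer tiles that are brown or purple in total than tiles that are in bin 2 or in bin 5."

False

tiles that are brown or purple: 12.
tiles in bin 2 or in bin 5: 23.
The claim requires 23 − 12 (= 11) to equal 12, which does not hold.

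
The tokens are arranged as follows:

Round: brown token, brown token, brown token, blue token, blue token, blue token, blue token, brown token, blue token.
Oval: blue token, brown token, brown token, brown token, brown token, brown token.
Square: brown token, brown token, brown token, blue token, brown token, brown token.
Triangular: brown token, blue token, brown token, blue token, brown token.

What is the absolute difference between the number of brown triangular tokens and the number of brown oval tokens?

brown triangular tokens: 3. brown oval tokens: 5.
|3 − 5| = 5 − 3 = 2.

2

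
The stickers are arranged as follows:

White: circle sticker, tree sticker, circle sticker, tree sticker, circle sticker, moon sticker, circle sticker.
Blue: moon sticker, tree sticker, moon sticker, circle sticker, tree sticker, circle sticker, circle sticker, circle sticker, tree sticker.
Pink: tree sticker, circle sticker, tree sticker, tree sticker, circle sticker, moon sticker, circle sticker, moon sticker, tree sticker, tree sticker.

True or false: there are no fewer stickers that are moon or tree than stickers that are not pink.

stickers that are moon or tree: 15.
stickers that are not pink: 16.
The claim requires 15 ≥ 16, which does not hold.

False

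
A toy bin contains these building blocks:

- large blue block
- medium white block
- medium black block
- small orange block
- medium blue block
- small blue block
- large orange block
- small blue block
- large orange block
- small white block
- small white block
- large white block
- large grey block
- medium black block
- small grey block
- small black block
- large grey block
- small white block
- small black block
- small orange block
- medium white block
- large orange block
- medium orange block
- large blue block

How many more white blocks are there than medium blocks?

white blocks: 6.
medium blocks: 6.
6 − 6 = 0.

0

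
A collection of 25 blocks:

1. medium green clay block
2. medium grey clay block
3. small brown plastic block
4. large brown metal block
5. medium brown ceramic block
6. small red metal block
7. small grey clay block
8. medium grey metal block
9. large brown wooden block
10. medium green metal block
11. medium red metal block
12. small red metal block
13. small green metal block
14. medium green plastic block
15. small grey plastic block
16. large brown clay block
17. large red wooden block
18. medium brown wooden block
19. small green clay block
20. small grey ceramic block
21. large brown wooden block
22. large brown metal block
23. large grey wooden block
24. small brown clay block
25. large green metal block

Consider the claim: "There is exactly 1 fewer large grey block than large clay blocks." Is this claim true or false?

large grey blocks: 1.
large clay blocks: 1.
The claim requires 1 − 1 (= 0) to equal 1, which does not hold.

False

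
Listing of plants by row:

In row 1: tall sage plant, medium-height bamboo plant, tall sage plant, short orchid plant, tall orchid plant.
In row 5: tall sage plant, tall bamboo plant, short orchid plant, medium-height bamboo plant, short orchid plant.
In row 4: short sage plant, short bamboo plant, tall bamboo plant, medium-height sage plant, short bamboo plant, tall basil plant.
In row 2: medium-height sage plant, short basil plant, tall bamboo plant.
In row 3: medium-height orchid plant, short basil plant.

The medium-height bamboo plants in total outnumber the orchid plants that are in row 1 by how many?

medium-height bamboo plants: 2.
orchid plants in row 1: 2.
2 − 2 = 0.

0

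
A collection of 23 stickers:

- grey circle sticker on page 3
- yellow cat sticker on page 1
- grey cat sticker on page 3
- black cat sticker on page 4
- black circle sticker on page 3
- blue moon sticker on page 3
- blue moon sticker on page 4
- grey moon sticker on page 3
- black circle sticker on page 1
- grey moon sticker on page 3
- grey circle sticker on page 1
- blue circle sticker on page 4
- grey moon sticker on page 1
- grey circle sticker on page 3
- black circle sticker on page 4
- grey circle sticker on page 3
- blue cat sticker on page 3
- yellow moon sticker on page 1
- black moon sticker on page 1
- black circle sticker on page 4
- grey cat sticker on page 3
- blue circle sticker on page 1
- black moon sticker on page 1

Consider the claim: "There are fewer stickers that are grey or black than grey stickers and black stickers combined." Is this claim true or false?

|stickers that are grey or black| = 16.
grey stickers: 9; black stickers: 7; combined: 9 + 7 = 16.
The claim requires 16 < 16, which does not hold.

False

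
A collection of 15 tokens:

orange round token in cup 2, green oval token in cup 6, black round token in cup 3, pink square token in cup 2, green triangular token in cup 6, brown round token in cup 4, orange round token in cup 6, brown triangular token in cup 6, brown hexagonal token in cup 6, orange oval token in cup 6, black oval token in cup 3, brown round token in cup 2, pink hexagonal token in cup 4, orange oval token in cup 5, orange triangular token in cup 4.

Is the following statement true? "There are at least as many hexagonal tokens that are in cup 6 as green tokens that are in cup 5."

True

|hexagonal tokens in cup 6| = 1.
|green tokens in cup 5| = 0.
The claim requires 1 ≥ 0, which holds.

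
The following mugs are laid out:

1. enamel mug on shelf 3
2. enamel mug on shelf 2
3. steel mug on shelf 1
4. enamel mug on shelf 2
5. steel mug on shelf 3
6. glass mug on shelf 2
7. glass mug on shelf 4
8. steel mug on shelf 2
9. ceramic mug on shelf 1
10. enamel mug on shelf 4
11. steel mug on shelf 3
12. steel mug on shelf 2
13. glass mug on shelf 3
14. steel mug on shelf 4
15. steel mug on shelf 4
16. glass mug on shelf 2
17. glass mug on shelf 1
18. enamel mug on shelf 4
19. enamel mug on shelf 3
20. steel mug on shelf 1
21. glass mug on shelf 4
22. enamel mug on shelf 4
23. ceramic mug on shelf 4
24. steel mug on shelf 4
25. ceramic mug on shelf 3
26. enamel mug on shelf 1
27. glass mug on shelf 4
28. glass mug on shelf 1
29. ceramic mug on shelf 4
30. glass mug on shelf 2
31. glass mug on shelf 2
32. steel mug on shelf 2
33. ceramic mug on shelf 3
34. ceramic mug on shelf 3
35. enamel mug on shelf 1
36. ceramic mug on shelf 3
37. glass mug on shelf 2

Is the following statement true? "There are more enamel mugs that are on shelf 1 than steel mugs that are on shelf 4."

False

There are 2 enamel mugs on shelf 1.
There are 3 steel mugs on shelf 4.
The claim requires 2 > 3, which does not hold.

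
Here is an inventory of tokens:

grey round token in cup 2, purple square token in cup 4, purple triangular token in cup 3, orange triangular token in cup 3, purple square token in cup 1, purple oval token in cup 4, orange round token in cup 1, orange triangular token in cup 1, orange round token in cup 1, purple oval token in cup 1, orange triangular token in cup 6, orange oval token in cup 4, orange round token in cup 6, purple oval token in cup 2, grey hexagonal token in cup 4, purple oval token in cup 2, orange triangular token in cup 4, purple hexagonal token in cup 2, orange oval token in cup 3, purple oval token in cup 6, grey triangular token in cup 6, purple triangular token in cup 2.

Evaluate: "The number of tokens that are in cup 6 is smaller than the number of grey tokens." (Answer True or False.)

False

|tokens in cup 6| = 4.
|grey tokens| = 3.
The claim requires 4 < 3, which does not hold.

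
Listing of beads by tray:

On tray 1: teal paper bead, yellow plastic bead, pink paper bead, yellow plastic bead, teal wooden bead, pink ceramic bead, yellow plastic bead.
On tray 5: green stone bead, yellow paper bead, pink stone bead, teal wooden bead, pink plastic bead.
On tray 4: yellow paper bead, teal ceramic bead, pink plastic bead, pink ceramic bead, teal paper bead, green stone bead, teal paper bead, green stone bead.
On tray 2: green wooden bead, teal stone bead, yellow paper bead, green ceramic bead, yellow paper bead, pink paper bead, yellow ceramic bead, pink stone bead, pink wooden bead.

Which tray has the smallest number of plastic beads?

Counts by tray (restricted to plastic beads): tray 1→3, tray 4→1, tray 5→1, tray 2→0.
The minimum is 0, held uniquely by tray 2.

tray 2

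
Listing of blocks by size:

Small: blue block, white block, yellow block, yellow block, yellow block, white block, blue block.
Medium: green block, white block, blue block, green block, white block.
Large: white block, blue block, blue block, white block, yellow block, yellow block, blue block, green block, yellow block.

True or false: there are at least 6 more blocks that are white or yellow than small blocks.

False

blocks that are white or yellow: 12.
small blocks: 7.
The claim requires 12 − 7 = 5 ≥ 6, which does not hold.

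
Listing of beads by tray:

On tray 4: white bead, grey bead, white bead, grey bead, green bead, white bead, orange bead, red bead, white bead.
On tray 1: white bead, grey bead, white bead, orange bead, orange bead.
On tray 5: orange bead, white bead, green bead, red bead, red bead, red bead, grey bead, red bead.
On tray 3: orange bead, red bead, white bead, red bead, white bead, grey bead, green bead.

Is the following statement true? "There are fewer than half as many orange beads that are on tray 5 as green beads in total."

True

|orange beads on tray 5| = 1.
|green beads| = 3.
The claim requires 2 × 1 = 2 < 3, which holds.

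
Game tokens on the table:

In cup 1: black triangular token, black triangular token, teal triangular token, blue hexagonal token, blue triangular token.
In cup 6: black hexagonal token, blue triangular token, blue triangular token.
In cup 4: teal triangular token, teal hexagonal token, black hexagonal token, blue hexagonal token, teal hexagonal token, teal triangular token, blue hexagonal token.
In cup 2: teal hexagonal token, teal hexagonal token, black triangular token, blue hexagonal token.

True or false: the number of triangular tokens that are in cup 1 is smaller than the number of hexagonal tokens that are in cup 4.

True

There are 4 triangular tokens in cup 1.
There are 5 hexagonal tokens in cup 4.
The claim requires 4 < 5, which holds.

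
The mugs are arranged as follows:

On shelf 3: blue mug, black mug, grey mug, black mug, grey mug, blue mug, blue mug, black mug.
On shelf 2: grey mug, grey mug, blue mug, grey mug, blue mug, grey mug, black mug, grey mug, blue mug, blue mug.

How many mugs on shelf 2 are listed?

10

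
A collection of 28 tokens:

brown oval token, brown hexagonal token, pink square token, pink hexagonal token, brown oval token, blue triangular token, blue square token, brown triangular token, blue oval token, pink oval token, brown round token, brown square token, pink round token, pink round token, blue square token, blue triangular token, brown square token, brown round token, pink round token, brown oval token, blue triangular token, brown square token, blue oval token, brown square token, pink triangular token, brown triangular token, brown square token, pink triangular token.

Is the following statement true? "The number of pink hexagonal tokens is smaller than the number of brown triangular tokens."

There is 1 pink hexagonal token.
There are 2 brown triangular tokens.
The claim requires 1 < 2, which holds.

True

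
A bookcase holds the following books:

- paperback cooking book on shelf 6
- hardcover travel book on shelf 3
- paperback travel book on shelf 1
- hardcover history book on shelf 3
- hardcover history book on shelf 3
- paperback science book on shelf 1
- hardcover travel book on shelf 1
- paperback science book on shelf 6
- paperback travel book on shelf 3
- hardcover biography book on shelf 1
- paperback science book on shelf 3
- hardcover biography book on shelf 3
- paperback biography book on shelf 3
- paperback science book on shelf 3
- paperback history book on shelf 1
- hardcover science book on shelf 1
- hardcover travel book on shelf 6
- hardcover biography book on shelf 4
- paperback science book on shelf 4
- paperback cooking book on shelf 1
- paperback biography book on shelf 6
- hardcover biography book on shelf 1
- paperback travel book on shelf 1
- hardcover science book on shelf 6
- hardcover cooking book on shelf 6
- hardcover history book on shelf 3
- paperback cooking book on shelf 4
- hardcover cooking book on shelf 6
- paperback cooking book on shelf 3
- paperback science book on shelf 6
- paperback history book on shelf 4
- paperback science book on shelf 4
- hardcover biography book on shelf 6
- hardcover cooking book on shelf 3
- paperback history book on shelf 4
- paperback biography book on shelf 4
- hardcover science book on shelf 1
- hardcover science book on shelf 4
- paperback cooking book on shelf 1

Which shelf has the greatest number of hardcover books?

Counts by shelf (restricted to hardcover books): shelf 3→6, shelf 6→5, shelf 1→5, shelf 4→2.
The maximum is 6, held uniquely by shelf 3.

shelf 3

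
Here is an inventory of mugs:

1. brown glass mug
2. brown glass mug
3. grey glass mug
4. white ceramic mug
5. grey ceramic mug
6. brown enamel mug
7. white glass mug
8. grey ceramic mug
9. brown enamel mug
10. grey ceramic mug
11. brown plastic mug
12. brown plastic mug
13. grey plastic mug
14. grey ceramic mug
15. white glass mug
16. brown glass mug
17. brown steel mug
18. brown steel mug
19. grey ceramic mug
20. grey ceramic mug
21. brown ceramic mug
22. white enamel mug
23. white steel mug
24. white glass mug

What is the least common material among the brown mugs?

ceramic

Counts by material (restricted to brown mugs): glass 3, steel 2, enamel 2, plastic 2, ceramic 1.
The minimum is 1, held uniquely by ceramic.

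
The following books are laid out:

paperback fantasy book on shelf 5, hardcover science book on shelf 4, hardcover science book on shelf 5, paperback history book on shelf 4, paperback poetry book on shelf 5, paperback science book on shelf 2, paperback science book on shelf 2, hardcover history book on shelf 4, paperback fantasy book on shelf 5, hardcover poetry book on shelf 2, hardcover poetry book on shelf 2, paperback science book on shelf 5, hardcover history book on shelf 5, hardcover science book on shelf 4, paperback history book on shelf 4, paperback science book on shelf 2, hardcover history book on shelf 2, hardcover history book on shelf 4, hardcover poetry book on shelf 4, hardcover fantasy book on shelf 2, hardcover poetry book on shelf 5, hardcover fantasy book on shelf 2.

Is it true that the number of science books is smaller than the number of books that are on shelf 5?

False

There are 7 science books.
There are 7 books on shelf 5.
The claim requires 7 < 7, which does not hold.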